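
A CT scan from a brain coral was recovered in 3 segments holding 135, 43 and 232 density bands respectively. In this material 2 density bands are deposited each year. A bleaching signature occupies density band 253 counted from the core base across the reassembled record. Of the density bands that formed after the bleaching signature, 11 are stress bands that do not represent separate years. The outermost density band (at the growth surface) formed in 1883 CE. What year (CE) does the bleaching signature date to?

Total density bands = 135 + 43 + 232 = 410.
410 − 253 = 157 density bands lie beyond the bleaching signature toward the growth surface.
Removing the 11 false density bands leaves 157 − 11 = 146 true density bands beyond the bleaching signature.
With 2 density bands per year, 146 / 2 = 73 years.
Counting back 73 years from 1883 CE places the bleaching signature in 1883 − 73 = 1810 CE.

1810 CE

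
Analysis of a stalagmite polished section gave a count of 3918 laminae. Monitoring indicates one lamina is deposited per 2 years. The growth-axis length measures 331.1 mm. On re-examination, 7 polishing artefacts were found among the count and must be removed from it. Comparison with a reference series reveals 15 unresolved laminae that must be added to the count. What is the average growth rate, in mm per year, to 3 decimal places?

0.042 mm per year

After corrections the count is 3918 − 7 + 15 = 3926 laminae.
3926 laminae at 2 years each span 3926 × 2 = 7852 years.
331.1 mm over 7852 years gives 331.1 / 7852 ≈ 0.042 mm per year.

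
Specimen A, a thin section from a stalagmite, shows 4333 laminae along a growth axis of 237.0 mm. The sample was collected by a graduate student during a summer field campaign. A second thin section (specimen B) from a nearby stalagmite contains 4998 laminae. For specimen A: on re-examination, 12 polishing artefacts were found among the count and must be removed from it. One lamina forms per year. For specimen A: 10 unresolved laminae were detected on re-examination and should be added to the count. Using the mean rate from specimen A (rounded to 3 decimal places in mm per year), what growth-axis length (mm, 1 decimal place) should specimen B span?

Specimen A: correcting the raw count gives 4333 − 12 + 10 = 4331 true laminae.
A: Extension rate ≈ 237.0 / 4331 = 0.055 mm per year.
B's length ≈ 0.055 × 4998 = 274.9 mm.

274.9 mm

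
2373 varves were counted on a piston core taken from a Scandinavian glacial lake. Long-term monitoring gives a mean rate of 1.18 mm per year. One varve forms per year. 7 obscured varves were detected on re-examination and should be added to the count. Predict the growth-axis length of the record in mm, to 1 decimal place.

2808.4 mm

True varve count = 2373 + 7 = 2380.
Predicted length = 1.18 mm/year × 2380 years = 2808.4 mm.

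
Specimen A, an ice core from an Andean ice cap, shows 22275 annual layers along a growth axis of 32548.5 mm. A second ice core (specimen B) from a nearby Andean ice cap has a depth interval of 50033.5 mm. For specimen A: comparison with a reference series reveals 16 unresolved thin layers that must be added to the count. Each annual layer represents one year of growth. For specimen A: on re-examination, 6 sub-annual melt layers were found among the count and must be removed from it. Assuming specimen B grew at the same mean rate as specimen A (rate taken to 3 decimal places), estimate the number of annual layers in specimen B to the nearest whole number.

Specimen A: adjusted count: 22275 − 6 + 16 = 22285 annual layers.
A: 32548.5 mm over 22285 years gives 32548.5 / 22285 ≈ 1.461 mm per year.
Specimen B: 50033.5 mm / 1.461 mm per year = 34246.06 years ≈ 34246 annual layers.

34246 annual layers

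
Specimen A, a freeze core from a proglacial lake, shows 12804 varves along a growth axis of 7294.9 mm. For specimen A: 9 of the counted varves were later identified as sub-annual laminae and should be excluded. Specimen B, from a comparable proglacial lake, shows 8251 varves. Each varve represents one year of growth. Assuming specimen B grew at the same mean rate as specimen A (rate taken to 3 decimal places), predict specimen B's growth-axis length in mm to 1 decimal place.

4703.1 mm

Specimen A: true varve count = 12804 − 9 = 12795.
A: Extension rate ≈ 7294.9 / 12795 = 0.570 mm/year.
For B, 0.570 mm/year × 8251 years = 4703.1 mm.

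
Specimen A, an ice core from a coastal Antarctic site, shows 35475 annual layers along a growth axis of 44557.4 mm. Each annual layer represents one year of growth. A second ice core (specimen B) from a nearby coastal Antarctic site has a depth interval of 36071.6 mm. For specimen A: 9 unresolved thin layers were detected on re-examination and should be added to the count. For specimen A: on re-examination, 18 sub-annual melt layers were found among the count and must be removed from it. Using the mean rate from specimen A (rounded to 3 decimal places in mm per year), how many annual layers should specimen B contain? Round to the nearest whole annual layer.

28719 annual layers

Specimen A: adjusted count: 35475 − 18 + 9 = 35466 annual layers.
A: 44557.4 mm over 35466 years gives 44557.4 / 35466 ≈ 1.256 mm/yr.
For B, 36071.6 / 1.256 = 28719.43 years ≈ 28719 annual layers.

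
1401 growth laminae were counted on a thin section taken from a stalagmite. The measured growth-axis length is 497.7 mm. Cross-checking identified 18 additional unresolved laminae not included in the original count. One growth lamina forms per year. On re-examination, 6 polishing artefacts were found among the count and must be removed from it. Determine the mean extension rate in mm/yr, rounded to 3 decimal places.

0.352 mm/yr

True growth lamina count = 1401 − 6 + 18 = 1413.
Mean rate = 497.7 mm / 1413 years ≈ 0.352 mm/yr.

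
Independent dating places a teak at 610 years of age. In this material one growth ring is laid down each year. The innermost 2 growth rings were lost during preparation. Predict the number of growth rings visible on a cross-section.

One growth ring per year gives 610 growth rings over 610 years.
610 − 2 missed = 608 growth rings expected in the prepared section.

608 growth rings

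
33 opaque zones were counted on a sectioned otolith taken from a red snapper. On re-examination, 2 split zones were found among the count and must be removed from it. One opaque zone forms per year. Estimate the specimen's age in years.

True opaque zone count = 33 − 2 = 31.
One opaque zone per year makes the duration 31 years.

31 years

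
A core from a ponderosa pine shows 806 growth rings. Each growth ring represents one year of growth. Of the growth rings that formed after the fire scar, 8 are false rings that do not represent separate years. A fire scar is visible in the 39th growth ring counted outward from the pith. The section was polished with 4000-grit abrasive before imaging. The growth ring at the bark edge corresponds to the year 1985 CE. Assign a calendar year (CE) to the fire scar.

806 − 39 = 767 growth rings lie beyond the fire scar toward the bark edge.
767 − 8 false = 759 true growth rings after the fire scar.
The growth ring at the bark edge is 1985 CE, so the fire scar dates to 1985 − 759 = 1226 CE.

1226 CE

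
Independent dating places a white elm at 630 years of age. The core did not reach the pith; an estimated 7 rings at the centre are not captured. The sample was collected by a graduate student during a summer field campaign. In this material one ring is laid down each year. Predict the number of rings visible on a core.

At one ring per year, 630 years correspond to 630 rings.
630 − 7 missed = 623 rings expected in the prepared section.

623 rings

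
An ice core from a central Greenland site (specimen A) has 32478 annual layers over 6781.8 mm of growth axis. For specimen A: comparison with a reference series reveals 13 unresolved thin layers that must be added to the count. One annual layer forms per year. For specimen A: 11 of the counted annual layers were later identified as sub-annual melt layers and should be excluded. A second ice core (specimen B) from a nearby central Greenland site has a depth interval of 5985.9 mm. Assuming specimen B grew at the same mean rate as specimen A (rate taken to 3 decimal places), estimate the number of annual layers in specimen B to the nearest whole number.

28641 annual layers

Specimen A: true annual layer count = 32478 − 11 + 13 = 32480.
A: Extension rate ≈ 6781.8 / 32480 = 0.209 mm per year.
B spans 5985.9 / 0.209 = 28640.67 years ≈ 28641 annual layers.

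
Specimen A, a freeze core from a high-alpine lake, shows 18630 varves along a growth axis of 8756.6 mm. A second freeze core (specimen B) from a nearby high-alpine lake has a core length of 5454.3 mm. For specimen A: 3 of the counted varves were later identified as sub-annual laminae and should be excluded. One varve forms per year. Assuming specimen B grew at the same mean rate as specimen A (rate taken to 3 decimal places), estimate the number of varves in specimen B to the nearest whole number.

Specimen A: correcting the raw count gives 18630 − 3 = 18627 true varves.
A: 8756.6 mm over 18627 years gives 8756.6 / 18627 ≈ 0.470 mm/year.
Specimen B: 5454.3 mm / 0.470 mm per year = 11604.89 years ≈ 11605 varves.

11605 varves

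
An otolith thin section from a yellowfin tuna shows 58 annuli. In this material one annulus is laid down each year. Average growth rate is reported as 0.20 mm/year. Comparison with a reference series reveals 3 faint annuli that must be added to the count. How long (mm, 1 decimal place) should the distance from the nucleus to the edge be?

Correcting the raw count gives 58 + 3 = 61 true annuli.
Length ≈ 0.20 × 61 = 12.2 mm.

12.2 mm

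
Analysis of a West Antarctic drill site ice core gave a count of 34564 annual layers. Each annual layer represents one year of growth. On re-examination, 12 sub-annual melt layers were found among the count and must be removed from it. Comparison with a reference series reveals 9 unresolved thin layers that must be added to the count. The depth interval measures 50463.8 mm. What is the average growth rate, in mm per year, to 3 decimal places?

1.460 mm per year

Correcting the raw count gives 34564 − 12 + 9 = 34561 true annual layers.
Mean rate = 50463.8 mm / 34561 years ≈ 1.460 mm per year.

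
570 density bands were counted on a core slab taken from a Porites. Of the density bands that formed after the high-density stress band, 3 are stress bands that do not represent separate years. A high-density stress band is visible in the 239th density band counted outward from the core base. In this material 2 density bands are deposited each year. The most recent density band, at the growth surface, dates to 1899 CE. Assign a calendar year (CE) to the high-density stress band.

1735 CE

The high-density stress band sits at density band 239 from the core base, so 570 − 239 = 331 density bands formed after it.
Excluding 3 false density bands: 331 − 3 = 328.
Dividing by 2 density bands per year: 328 / 2 = 164 years.
Counting back 164 years from 1899 CE places the high-density stress band in 1899 − 164 = 1735 CE.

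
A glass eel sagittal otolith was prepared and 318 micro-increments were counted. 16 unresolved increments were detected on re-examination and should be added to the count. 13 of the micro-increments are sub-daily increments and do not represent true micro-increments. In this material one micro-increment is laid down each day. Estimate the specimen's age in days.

321 days

Adjusted count: 318 − 13 + 16 = 321 micro-increments.
With a one-to-one micro-increment periodicity this is 321 days.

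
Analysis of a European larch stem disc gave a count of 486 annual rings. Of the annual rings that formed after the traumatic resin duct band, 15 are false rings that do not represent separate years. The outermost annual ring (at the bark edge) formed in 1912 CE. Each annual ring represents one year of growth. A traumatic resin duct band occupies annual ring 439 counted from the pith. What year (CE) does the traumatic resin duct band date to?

486 − 439 = 47 annual rings lie beyond the traumatic resin duct band toward the bark edge.
Removing the 15 false annual rings leaves 47 − 15 = 32 true annual rings beyond the traumatic resin duct band.
The annual ring at the bark edge is 1912 CE, so the traumatic resin duct band dates to 1912 − 32 = 1880 CE.

1880 CE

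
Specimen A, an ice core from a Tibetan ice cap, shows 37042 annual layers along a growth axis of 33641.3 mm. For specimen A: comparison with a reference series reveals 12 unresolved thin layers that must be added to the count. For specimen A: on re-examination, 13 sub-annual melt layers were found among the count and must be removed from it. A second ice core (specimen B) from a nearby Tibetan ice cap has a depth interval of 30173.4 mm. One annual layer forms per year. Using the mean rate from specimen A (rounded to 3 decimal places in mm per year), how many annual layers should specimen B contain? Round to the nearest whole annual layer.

33231 annual layers

Specimen A: adjusted count: 37042 − 13 + 12 = 37041 annual layers.
A: Mean rate = 33641.3 mm / 37041 years ≈ 0.908 mm/yr.
B spans 30173.4 / 0.908 = 33230.62 years ≈ 33231 annual layers.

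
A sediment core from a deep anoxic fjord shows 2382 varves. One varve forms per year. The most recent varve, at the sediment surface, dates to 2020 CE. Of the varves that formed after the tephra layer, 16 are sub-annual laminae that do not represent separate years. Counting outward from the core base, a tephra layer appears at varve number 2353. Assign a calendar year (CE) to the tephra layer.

2007 CE

The tephra layer sits at varve 2353 from the core base, so 2382 − 2353 = 29 varves formed after it.
Removing the 16 false varves leaves 29 − 16 = 13 true varves beyond the tephra layer.
Counting back 13 years from 2020 CE places the tephra layer in 2020 − 13 = 2007 CE.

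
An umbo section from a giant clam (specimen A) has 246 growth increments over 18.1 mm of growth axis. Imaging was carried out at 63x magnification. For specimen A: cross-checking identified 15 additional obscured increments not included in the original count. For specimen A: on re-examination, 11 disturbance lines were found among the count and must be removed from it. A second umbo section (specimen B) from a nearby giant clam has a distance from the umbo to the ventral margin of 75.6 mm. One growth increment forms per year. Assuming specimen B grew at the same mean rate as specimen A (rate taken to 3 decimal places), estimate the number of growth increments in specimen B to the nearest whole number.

1050 growth increments

Specimen A: true growth increment count = 246 − 11 + 15 = 250.
A: Extension rate ≈ 18.1 / 250 = 0.072 mm per year.
Specimen B: 75.6 mm / 0.072 mm per year = 1050.00 years ≈ 1050 growth increments.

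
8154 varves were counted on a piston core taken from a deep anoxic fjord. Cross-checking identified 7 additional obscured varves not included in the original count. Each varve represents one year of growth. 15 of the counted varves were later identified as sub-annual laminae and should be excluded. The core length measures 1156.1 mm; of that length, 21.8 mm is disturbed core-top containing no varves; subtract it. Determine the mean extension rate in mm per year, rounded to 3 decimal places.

True varve count = 8154 − 15 + 7 = 8146.
Removing the 21.8 mm offcut leaves 1156.1 − 21.8 = 1134.3 mm.
Mean rate = 1134.3 mm / 8146 years ≈ 0.139 mm per year.

0.139 mm per year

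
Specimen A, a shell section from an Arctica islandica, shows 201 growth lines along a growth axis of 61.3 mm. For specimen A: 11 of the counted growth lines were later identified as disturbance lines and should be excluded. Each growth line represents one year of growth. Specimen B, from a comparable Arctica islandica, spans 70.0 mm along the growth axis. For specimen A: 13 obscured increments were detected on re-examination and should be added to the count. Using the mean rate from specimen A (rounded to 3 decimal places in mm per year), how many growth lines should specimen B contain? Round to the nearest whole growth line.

Specimen A: after corrections the count is 201 − 11 + 13 = 203 growth lines.
A: 61.3 mm over 203 years gives 61.3 / 203 ≈ 0.302 mm per year.
For B, 70.0 / 0.302 = 231.79 years ≈ 232 growth lines.

232 growth lines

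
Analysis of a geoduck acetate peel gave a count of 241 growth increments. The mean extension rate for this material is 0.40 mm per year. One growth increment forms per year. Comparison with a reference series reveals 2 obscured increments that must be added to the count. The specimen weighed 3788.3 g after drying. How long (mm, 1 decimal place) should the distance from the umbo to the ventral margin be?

Adjusted count: 241 + 2 = 243 growth increments.
Length ≈ 0.40 × 243 = 97.2 mm.

97.2 mm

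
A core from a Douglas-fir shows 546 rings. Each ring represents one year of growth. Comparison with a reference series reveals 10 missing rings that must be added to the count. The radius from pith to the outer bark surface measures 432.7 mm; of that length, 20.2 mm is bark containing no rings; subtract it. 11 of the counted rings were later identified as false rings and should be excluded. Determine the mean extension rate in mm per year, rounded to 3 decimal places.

True ring count = 546 − 11 + 10 = 545.
Removing the 20.2 mm offcut leaves 432.7 − 20.2 = 412.5 mm.
Extension rate ≈ 412.5 / 545 = 0.757 mm per year.

0.757 mm per year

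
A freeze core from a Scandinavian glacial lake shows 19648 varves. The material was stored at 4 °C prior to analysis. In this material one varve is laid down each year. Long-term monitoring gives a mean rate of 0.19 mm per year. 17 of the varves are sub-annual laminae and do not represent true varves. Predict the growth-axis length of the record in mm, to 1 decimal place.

Correcting the raw count gives 19648 − 17 = 19631 true varves.
Predicted length = 0.19 mm/year × 19631 years = 3729.9 mm.

3729.9 mm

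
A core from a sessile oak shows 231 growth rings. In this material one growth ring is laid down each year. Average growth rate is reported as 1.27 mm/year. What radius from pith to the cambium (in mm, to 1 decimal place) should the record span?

231 years of growth are recorded.
Predicted length = 1.27 mm/year × 231 years = 293.4 mm.

293.4 mm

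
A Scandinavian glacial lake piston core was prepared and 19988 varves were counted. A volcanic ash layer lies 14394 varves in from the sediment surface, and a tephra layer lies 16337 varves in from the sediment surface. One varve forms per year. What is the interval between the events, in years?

1943 years

16337 − 14394 = 1943 varves lie between the two events.
One varve per year makes the interval 1943 years.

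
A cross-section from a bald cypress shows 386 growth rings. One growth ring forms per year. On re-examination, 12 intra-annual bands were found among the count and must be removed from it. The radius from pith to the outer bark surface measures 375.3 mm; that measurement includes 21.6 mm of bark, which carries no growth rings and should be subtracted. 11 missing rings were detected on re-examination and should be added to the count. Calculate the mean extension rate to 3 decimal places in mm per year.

0.919 mm per year

Adjusted count: 386 − 12 + 11 = 385 growth rings.
Removing the 21.6 mm offcut leaves 375.3 − 21.6 = 353.7 mm.
Mean rate = 353.7 mm / 385 years ≈ 0.919 mm per year.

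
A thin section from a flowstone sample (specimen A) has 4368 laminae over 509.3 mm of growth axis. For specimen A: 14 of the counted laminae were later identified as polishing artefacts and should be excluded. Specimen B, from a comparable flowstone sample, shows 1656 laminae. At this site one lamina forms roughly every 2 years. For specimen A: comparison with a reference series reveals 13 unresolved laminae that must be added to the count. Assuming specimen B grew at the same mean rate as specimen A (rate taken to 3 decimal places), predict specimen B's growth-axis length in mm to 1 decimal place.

192.1 mm

Specimen A: correcting the raw count gives 4368 − 14 + 13 = 4367 true laminae.
Specimen A: multiplying by 2 years per lamina: 4367 × 2 = 8734 years.
A: 509.3 mm over 8734 years gives 509.3 / 8734 ≈ 0.058 mm/yr.
Specimen B: at 2 years per lamina, 1656 × 2 = 3312 years. Length of B = 0.058 × 3312 = 192.1 mm.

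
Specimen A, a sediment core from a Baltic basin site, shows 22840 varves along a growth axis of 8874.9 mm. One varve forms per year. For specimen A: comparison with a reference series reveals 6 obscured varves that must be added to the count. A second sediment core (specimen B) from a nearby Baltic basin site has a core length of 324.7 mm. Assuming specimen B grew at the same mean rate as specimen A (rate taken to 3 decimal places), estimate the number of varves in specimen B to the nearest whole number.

Specimen A: after corrections the count is 22840 + 6 = 22846 varves.
A: 8874.9 mm over 22846 years gives 8874.9 / 22846 ≈ 0.388 mm/yr.
B spans 324.7 / 0.388 = 836.86 years ≈ 837 varves.

837 varves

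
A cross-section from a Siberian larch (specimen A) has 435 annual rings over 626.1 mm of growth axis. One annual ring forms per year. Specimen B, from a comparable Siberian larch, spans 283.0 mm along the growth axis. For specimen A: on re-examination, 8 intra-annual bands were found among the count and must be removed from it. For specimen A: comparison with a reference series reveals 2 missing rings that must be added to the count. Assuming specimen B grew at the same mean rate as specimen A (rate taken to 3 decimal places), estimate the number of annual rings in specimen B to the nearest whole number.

194 annual rings

Specimen A: correcting the raw count gives 435 − 8 + 2 = 429 true annual rings.
A: Mean rate = 626.1 mm / 429 years ≈ 1.459 mm/year.
B spans 283.0 / 1.459 = 193.97 years ≈ 194 annual rings.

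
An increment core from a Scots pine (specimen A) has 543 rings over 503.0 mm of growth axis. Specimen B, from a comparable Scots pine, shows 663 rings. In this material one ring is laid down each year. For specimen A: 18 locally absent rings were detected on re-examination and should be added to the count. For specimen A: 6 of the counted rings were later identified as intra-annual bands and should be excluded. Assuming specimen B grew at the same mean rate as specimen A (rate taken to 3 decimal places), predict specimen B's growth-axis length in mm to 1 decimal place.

600.7 mm

Specimen A: adjusted count: 543 − 6 + 18 = 555 rings.
A: 503.0 mm over 555 years gives 503.0 / 555 ≈ 0.906 mm/yr.
Length of B = 0.906 × 663 = 600.7 mm.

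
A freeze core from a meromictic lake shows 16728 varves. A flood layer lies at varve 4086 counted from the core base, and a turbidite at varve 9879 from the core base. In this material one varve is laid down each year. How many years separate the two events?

5793 yr

Separation: 9879 − 4086 = 5793 varves.
At one varve per year, 5793 years elapsed between them.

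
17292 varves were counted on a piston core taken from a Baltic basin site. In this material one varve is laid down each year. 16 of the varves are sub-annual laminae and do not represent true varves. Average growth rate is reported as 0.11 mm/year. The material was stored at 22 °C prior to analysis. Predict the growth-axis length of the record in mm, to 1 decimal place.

Adjusted count: 17292 − 16 = 17276 varves.
Predicted length = 0.11 mm/year × 17276 years = 1900.4 mm.

1900.4 mm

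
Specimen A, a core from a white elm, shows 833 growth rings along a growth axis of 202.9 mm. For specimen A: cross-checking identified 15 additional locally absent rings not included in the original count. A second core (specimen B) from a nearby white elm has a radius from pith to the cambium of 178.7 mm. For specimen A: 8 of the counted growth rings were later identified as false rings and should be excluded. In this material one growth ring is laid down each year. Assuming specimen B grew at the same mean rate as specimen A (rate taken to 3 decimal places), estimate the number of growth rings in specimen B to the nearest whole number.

738 growth rings

Specimen A: adjusted count: 833 − 8 + 15 = 840 growth rings.
A: 202.9 mm over 840 years gives 202.9 / 840 ≈ 0.242 mm per year.
For B, 178.7 / 0.242 = 738.43 years ≈ 738 growth rings.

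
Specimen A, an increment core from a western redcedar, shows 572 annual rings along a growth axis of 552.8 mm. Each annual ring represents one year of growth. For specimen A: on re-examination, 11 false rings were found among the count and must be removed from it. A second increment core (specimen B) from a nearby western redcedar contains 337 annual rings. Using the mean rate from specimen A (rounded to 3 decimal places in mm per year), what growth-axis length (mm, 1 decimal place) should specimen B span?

Specimen A: after corrections the count is 572 − 11 = 561 annual rings.
A: 552.8 mm over 561 years gives 552.8 / 561 ≈ 0.985 mm per year.
B's length ≈ 0.985 × 337 = 331.9 mm.

331.9 mm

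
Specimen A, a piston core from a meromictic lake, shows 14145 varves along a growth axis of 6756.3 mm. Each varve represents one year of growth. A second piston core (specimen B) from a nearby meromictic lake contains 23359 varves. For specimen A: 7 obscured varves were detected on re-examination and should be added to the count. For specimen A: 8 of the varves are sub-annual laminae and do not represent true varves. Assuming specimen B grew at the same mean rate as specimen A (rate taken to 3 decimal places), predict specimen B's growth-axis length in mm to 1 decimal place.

Specimen A: after corrections the count is 14145 − 8 + 7 = 14144 varves.
A: Mean rate = 6756.3 mm / 14144 years ≈ 0.478 mm per year.
Length of B = 0.478 × 23359 = 11165.6 mm.

11165.6 mm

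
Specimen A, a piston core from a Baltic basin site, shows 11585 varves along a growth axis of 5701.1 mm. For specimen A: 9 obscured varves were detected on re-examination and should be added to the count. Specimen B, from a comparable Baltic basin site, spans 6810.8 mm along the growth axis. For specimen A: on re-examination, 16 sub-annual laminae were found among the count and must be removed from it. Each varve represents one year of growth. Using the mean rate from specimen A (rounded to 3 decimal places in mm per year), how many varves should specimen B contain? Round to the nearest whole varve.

Specimen A: correcting the raw count gives 11585 − 16 + 9 = 11578 true varves.
A: Extension rate ≈ 5701.1 / 11578 = 0.492 mm per year.
B spans 6810.8 / 0.492 = 13843.09 years ≈ 13843 varves.

13843 varves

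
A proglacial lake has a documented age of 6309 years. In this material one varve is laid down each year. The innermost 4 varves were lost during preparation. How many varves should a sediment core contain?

Expected varves over 6309 years: 6309.
Less the 4 uncaptured varves: 6309 − 4 = 6305.

6305 varves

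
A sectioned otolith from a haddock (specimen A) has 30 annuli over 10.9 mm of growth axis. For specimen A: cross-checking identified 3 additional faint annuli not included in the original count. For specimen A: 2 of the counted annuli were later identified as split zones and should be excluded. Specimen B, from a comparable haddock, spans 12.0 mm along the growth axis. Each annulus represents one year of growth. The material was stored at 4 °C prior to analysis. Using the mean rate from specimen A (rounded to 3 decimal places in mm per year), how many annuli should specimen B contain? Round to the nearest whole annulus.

Specimen A: correcting the raw count gives 30 − 2 + 3 = 31 true annuli.
A: 10.9 mm over 31 years gives 10.9 / 31 ≈ 0.352 mm per year.
B spans 12.0 / 0.352 = 34.09 years ≈ 34 annuli.

34 annuli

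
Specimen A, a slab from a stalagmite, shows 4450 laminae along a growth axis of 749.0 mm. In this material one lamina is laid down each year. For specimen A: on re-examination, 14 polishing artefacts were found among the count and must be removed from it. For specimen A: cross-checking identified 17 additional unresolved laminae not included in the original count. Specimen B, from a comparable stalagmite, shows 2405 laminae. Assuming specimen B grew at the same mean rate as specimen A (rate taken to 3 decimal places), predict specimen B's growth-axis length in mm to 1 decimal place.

404.0 mm

Specimen A: after corrections the count is 4450 − 14 + 17 = 4453 laminae.
A: Extension rate ≈ 749.0 / 4453 = 0.168 mm per year.
B's length ≈ 0.168 × 2405 = 404.0 mm.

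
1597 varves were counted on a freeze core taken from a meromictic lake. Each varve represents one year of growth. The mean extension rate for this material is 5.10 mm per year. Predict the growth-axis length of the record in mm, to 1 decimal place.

The record spans 1597 years at 5.10 mm per year.
Length ≈ 5.10 × 1597 = 8144.7 mm.

8144.7 mm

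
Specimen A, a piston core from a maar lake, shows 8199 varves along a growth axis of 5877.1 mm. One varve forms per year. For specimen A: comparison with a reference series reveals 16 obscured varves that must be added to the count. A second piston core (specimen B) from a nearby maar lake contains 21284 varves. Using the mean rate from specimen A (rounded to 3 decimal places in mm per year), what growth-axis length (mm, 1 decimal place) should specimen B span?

Specimen A: adjusted count: 8199 + 16 = 8215 varves.
A: Mean rate = 5877.1 mm / 8215 years ≈ 0.715 mm/yr.
B's length ≈ 0.715 × 21284 = 15218.1 mm.

15218.1 mm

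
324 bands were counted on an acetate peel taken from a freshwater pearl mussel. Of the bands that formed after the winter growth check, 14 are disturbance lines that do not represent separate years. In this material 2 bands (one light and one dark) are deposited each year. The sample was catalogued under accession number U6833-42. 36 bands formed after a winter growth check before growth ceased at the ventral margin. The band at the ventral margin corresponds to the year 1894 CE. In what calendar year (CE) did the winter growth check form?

There are 36 bands younger than the winter growth check.
36 − 14 false = 22 true bands after the winter growth check.
With 2 bands per year, 22 / 2 = 11 years.
Counting back 11 years from 1894 CE places the winter growth check in 1894 − 11 = 1883 CE.

1883 CE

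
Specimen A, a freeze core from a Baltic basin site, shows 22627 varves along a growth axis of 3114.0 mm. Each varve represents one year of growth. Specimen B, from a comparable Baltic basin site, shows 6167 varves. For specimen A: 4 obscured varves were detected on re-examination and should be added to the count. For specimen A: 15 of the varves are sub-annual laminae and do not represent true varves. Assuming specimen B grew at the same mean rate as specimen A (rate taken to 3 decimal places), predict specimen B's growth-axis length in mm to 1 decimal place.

851.0 mm

Specimen A: true varve count = 22627 − 15 + 4 = 22616.
A: Extension rate ≈ 3114.0 / 22616 = 0.138 mm/year.
Length of B = 0.138 × 6167 = 851.0 mm.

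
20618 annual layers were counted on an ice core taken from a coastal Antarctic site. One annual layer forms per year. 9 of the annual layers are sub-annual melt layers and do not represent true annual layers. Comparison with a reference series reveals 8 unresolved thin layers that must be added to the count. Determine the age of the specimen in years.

True annual layer count = 20618 − 9 + 8 = 20617.
One annual layer per year makes the duration 20617 years.

20617 yr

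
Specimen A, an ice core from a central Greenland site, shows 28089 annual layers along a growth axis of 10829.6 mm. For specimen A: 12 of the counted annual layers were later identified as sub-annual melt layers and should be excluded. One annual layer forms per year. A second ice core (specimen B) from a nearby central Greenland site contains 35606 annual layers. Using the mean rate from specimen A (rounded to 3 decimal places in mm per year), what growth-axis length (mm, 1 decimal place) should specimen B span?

13743.9 mm

Specimen A: adjusted count: 28089 − 12 = 28077 annual layers.
A: Mean rate = 10829.6 mm / 28077 years ≈ 0.386 mm per year.
For B, 0.386 mm/year × 35606 years = 13743.9 mm.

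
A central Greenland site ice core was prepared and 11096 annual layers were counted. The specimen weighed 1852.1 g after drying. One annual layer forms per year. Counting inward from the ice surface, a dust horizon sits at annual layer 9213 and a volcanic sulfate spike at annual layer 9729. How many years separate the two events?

The two markers are separated by 9729 − 9213 = 516 annual layers.
That is 516 years at one annual layer per year.

516 years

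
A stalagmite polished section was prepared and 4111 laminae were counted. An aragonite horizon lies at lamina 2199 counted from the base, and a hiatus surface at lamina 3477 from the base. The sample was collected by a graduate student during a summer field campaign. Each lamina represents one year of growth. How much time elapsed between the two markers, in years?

1278 years

3477 − 2199 = 1278 laminae lie between the two events.
That is 1278 years at one lamina per year.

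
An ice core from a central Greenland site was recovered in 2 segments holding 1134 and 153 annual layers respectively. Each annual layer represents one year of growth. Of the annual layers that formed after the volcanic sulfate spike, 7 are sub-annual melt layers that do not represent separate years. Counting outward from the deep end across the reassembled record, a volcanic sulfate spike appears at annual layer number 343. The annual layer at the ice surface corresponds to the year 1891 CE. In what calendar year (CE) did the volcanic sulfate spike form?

954 CE

Total annual layers = 1134 + 153 = 1287.
Between annual layer 343 and the ice surface there are 1287 − 343 = 944 annual layers.
Removing the 7 false annual layers leaves 944 − 7 = 937 true annual layers beyond the volcanic sulfate spike.
Counting back 937 years from 1891 CE places the volcanic sulfate spike in 1891 − 937 = 954 CE.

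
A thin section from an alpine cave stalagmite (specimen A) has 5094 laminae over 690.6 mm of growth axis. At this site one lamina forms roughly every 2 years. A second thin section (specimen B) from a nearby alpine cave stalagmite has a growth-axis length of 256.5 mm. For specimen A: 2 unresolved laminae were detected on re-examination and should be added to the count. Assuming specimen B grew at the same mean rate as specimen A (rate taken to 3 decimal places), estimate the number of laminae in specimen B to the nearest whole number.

1886 laminae

Specimen A: true lamina count = 5094 + 2 = 5096.
Specimen A: 5096 laminae at 2 years each span 5096 × 2 = 10192 years.
A: 690.6 mm over 10192 years gives 690.6 / 10192 ≈ 0.068 mm/year.
Specimen B: 256.5 mm / 0.068 mm per year = 3772.06 years; at 2 years per lamina that is 3772.06 / 2 ≈ 1886 laminae.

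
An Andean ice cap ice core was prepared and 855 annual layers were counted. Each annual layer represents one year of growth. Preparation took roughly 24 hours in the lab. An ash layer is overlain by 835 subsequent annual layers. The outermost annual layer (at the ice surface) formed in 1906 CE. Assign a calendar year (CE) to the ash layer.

835 annual layers formed after the ash layer.
The annual layer at the ice surface is 1906 CE, so the ash layer dates to 1906 − 835 = 1071 CE.

1071 CE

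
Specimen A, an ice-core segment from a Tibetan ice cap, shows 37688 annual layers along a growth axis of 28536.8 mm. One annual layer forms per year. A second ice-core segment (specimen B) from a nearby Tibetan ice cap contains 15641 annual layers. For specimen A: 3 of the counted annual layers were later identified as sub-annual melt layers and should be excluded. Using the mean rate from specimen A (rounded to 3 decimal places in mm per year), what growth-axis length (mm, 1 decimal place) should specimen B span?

Specimen A: after corrections the count is 37688 − 3 = 37685 annual layers.
A: 28536.8 mm over 37685 years gives 28536.8 / 37685 ≈ 0.757 mm/yr.
Length of B = 0.757 × 15641 = 11840.2 mm.

11840.2 mm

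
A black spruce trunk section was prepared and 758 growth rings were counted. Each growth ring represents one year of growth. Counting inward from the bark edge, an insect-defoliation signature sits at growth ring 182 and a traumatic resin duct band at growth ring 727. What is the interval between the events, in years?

727 − 182 = 545 growth rings lie between the two events.
That is 545 years at one growth ring per year.

545 yr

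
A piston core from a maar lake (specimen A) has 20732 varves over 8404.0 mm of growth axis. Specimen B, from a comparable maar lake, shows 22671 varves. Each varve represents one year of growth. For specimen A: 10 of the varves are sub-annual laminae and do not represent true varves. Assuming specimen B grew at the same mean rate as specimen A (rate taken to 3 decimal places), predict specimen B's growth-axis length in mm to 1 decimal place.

Specimen A: correcting the raw count gives 20732 − 10 = 20722 true varves.
A: Mean rate = 8404.0 mm / 20722 years ≈ 0.406 mm per year.
B's length ≈ 0.406 × 22671 = 9204.4 mm.

9204.4 mm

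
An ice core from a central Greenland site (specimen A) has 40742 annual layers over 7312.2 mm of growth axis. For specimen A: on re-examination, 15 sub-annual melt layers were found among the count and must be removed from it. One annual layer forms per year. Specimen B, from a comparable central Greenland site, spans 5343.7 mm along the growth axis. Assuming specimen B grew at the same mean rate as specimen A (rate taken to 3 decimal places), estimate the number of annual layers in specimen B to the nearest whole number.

Specimen A: adjusted count: 40742 − 15 = 40727 annual layers.
A: 7312.2 mm over 40727 years gives 7312.2 / 40727 ≈ 0.180 mm/year.
Specimen B: 5343.7 mm / 0.180 mm per year = 29687.22 years ≈ 29687 annual layers.

29687 annual layers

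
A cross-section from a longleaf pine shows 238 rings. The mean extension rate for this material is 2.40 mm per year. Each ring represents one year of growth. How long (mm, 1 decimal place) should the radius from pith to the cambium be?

The record spans 238 years at 2.40 mm per year.
Length ≈ 2.40 × 238 = 571.2 mm.

571.2 mm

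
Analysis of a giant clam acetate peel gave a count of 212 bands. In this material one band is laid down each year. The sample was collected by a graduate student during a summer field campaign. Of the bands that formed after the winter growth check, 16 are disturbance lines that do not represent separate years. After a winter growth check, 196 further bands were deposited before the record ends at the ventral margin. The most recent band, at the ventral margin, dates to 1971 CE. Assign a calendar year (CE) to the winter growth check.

1791 CE

There are 196 bands younger than the winter growth check.
196 − 16 false = 180 true bands after the winter growth check.
Counting back 180 years from 1971 CE places the winter growth check in 1971 − 180 = 1791 CE.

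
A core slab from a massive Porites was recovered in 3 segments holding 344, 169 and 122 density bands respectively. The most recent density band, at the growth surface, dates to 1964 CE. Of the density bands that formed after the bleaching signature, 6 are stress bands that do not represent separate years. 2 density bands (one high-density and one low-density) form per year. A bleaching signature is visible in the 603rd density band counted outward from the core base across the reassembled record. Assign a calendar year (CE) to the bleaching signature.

Total density bands = 344 + 169 + 122 = 635.
Between density band 603 and the growth surface there are 635 − 603 = 32 density bands.
Removing the 6 false density bands leaves 32 − 6 = 26 true density bands beyond the bleaching signature.
With 2 density bands per year, 26 / 2 = 13 years.
Counting back 13 years from 1964 CE places the bleaching signature in 1964 − 13 = 1951 CE.

1951 CE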